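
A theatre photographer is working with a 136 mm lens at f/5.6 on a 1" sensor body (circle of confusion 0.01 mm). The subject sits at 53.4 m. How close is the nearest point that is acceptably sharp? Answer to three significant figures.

Hyperfocal distance H = f²/(N·c) + f = 136²/(5.6 × 0.01) + 136 = 18496/0.056 + 136 ≈ 330421.7 mm ≈ 330.4 m.
Near limit Dn = s·(H − f)/(H + s − 2f) = 53400 × (330421.7 − 136) / (330421.7 + 53400 − 2 × 136) = 53400 × 330285.7 / 383549.7 ≈ 45984 mm ≈ 46.0 m.

46.0 m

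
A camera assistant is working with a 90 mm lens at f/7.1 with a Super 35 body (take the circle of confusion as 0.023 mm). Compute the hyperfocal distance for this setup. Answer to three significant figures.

49.7 m

Hyperfocal distance H = f²/(N·c) + f = 90²/(7.1 × 0.023) + 90 = 8100/0.1633 + 90 ≈ 49692.0 mm ≈ 49.7 m.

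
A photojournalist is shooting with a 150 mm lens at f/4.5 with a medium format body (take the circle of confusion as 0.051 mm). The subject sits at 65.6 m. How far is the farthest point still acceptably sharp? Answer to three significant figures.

Hyperfocal distance H = f²/(N·c) + f = 150²/(4.5 × 0.051) + 150 = 22500/0.2295 + 150 ≈ 98189.2 mm ≈ 98.19 m.
Far limit Df = s·(H − f)/(H − s) = 65600 × (98189.2 − 150) / (98189.2 − 65600) = 65600 × 98039.2 / 32589.2 ≈ 197347 mm ≈ 197 m.

197 m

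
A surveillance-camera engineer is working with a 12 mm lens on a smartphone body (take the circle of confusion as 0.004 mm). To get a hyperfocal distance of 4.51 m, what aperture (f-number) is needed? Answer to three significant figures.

f/8

Rearrange H = f²/(N·c) + f for N: N = f² / ((H − f)·c).
N = 12² / ((4510 − 12) × 0.004) = 144 / 17.99 ≈ 8.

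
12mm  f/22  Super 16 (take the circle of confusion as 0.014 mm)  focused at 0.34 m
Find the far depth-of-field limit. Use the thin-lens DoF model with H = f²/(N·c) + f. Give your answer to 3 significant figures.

Hyperfocal distance H = f²/(N·c) + f = 12²/(22 × 0.014) + 12 = 144/0.308 + 12 ≈ 479.5 mm ≈ 0.480 m.
Far limit Df = s·(H − f)/(H − s) = 340 × (479.5 − 12) / (479.5 − 340) = 340 × 467.5 / 139.5 ≈ 1139.2 mm ≈ 1.14 m.

1.14 m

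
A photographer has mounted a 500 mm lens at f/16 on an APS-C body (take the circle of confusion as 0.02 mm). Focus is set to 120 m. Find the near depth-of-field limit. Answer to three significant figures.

104 m

Hyperfocal distance H = f²/(N·c) + f = 500²/(16 × 0.02) + 500 = 250000/0.32 + 500 ≈ 781750.0 mm ≈ 781.8 m.
Near limit Dn = s·(H − f)/(H + s − 2f) = 120000 × (781750.0 − 500) / (781750.0 + 120000 − 2 × 500) = 120000 × 781250.0 / 900750.0 ≈ 104080 mm ≈ 104 m.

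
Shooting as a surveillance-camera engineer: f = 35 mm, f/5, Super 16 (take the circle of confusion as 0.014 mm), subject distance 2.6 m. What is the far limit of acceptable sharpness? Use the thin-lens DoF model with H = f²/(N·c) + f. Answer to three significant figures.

Hyperfocal distance H = f²/(N·c) + f = 35²/(5 × 0.014) + 35 = 1225/0.07 + 35 ≈ 17535.0 mm ≈ 17.54 m.
Far limit Df = s·(H − f)/(H − s) = 2600 × (17535.0 − 35) / (17535.0 − 2600) = 2600 × 17500.0 / 14935.0 ≈ 3046.5 mm ≈ 3.05 m.

3.05 m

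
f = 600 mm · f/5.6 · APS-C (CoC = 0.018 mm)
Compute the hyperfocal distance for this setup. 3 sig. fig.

3570 m

Hyperfocal distance H = f²/(N·c) + f = 600²/(5.6 × 0.018) + 600 = 360000/0.1008 + 600 ≈ 3572028.6 mm ≈ 3570 m.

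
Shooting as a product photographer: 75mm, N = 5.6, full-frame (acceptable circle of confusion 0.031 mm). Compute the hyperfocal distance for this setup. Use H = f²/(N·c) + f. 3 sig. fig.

Hyperfocal distance H = f²/(N·c) + f = 75²/(5.6 × 0.031) + 75 = 5625/0.1736 + 75 ≈ 32477.1 mm ≈ 32.5 m.

32.5 m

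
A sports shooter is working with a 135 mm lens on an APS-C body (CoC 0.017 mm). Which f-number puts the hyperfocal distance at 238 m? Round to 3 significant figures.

Rearrange H = f²/(N·c) + f for N: N = f² / ((H − f)·c).
N = 135² / ((238000 − 135) × 0.017) = 18225 / 4044 ≈ 4.51.

f/4.51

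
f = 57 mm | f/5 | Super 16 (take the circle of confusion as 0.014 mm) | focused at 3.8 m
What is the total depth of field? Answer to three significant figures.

Hyperfocal distance H = f²/(N·c) + f = 57²/(5 × 0.014) + 57 = 3249/0.07 + 57 ≈ 46471.3 mm ≈ 46.47 m.
Near limit Dn = s·(H − f)/(H + s − 2f) = 3800 × (46471.3 − 57) / (46471.3 + 3800 − 2 × 57) = 3800 × 46414.3 / 50157.3 ≈ 3516.42 mm.
Far limit Df = s·(H − f)/(H − s) = 3800 × (46471.3 − 57) / (46471.3 − 3800) = 3800 × 46414.3 / 42671.3 ≈ 4133.32 mm.
Depth of field = Df − Dn = 4133.32 − 3516.42 ≈ 616.90 mm ≈ 0.617 m.

0.617 m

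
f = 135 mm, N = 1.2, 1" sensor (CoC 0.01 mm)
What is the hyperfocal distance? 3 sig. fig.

1520 m

Hyperfocal distance H = f²/(N·c) + f = 135²/(1.2 × 0.01) + 135 = 18225/0.012 + 135 ≈ 1518885.0 mm ≈ 1520 m.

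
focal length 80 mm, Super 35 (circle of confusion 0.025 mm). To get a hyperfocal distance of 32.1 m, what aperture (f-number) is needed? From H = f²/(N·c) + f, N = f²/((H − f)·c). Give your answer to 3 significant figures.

f/8

Rearrange H = f²/(N·c) + f for N: N = f² / ((H − f)·c).
N = 80² / ((32100 − 80) × 0.025) = 6400 / 800.5 ≈ 8.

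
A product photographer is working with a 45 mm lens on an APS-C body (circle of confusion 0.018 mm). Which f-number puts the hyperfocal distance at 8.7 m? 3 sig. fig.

f/13

Rearrange H = f²/(N·c) + f for N: N = f² / ((H − f)·c).
N = 45² / ((8700 − 45) × 0.018) = 2025 / 155.8 ≈ 13.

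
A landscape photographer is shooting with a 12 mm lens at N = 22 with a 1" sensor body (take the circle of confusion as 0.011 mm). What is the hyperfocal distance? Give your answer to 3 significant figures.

0.607 m

Hyperfocal distance H = f²/(N·c) + f = 12²/(22 × 0.011) + 12 = 144/0.242 + 12 ≈ 607.0 mm ≈ 0.607 m.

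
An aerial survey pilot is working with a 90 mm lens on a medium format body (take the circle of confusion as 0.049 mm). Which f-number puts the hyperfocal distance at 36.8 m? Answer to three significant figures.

f/4.50

Rearrange H = f²/(N·c) + f for N: N = f² / ((H − f)·c).
N = 90² / ((36800 − 90) × 0.049) = 8100 / 1799 ≈ 4.50.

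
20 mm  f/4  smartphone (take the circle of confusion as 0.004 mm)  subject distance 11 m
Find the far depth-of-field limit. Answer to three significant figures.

19.6 m

Hyperfocal distance H = f²/(N·c) + f = 20²/(4 × 0.004) + 20 = 400/0.016 + 20 ≈ 25020.0 mm ≈ 25.02 m.
Far limit Df = s·(H − f)/(H − s) = 11000 × (25020.0 − 20) / (25020.0 − 11000) = 11000 × 25000.0 / 14020.0 ≈ 19615 mm ≈ 19.6 m.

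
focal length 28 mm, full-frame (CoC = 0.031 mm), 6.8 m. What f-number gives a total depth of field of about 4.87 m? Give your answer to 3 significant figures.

Write h = H − f = f²/(N·c). The thin-lens limits are Dn = s·h/(h + (s−f)) and Df = s·h/(h − (s−f)), so DoF = Df − Dn = 2·s·(s−f)·h / (h² − (s−f)²).
That is a quadratic in h: DoF·h² − 2·s·(s−f)·h − DoF·(s−f)² = 0 ⇒ h = (s−f)·(s + √(s² + DoF²)) / DoF = 6772 × (6800 + √(6800² + 4870²)) / 4870 = 6772 × (6800 + 8364.02) / 4870 ≈ 21086 mm.
Then N = f²/(c·h) = 28² / (0.031 × 21086) = 784 / 653.68 ≈ 1.20.

f/1.20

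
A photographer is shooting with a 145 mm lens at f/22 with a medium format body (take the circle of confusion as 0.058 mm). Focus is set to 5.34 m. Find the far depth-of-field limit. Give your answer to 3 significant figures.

Hyperfocal distance H = f²/(N·c) + f = 145²/(22 × 0.058) + 145 = 21025/1.276 + 145 ≈ 16622.3 mm ≈ 16.62 m.
Far limit Df = s·(H − f)/(H − s) = 5340 × (16622.3 − 145) / (16622.3 − 5340) = 5340 × 16477.3 / 11282.3 ≈ 7798.8 mm ≈ 7.80 m.

7.80 m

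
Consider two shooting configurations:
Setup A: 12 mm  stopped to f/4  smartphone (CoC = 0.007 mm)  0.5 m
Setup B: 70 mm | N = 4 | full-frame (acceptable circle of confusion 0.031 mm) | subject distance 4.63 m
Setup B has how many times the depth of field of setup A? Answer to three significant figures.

Setup A: H = 12²/(4×0.007) + 12 ≈ 5154.9 mm; DoF = Df − Dn = 552.418 − 456.667 ≈ 95.751 mm.
Setup B: H = 70²/(4×0.031) + 70 ≈ 39586.1 mm; DoF = Df − Dn = 5234.0 − 4151.0 ≈ 1083.0 mm.
Ratio = 1083.0 / 95.751 ≈ 11.3.

11.3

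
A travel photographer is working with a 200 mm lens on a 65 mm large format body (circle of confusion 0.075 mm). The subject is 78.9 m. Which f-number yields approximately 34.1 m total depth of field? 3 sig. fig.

Write h = H − f = f²/(N·c). The thin-lens limits are Dn = s·h/(h + (s−f)) and Df = s·h/(h − (s−f)), so DoF = Df − Dn = 2·s·(s−f)·h / (h² − (s−f)²).
That is a quadratic in h: DoF·h² − 2·s·(s−f)·h − DoF·(s−f)² = 0 ⇒ h = (s−f)·(s + √(s² + DoF²)) / DoF = 78700 × (78900 + √(78900² + 34100²)) / 34100 = 78700 × (78900 + 85953.6) / 34100 ≈ 380469 mm.
Then N = f²/(c·h) = 200² / (0.075 × 380469) = 40000 / 28535 ≈ 1.40.

f/1.40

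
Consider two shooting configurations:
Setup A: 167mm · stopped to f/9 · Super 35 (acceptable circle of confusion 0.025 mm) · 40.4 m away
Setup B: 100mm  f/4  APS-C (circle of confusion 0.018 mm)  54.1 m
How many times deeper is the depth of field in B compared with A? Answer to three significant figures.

1.69

Setup A: H = 167²/(9×0.025) + 167 ≈ 124118.1 mm; DoF = Df − Dn = 59815 − 30500 ≈ 29315 mm.
Setup B: H = 100²/(4×0.018) + 100 ≈ 138988.9 mm; DoF = Df − Dn = 88514 − 38954 ≈ 49560 mm.
Ratio = 49560 / 29315 ≈ 1.69.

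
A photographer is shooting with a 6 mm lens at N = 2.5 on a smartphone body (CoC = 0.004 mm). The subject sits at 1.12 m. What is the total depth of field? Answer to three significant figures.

Hyperfocal distance H = f²/(N·c) + f = 6²/(2.5 × 0.004) + 6 = 36/0.01 + 6 ≈ 3606.0 mm ≈ 3.606 m.
Near limit Dn = s·(H − f)/(H + s − 2f) = 1120 × (3606.0 − 6) / (3606.0 + 1120 − 2 × 6) = 1120 × 3600.0 / 4714.0 ≈ 855.32 mm.
Far limit Df = s·(H − f)/(H − s) = 1120 × (3606.0 − 6) / (3606.0 − 1120) = 1120 × 3600.0 / 2486.0 ≈ 1621.88 mm.
Depth of field = Df − Dn = 1621.88 − 855.32 ≈ 766.56 mm ≈ 0.767 m.

0.767 m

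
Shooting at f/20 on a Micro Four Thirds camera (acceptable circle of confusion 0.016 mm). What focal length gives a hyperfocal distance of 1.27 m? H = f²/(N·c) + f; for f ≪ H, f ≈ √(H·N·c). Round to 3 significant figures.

From H = f²/(N·c) + f, with f ≪ H: f ≈ √(H·N·c) = √(1270 × 20 × 0.016) = √406.40 ≈ 20.16 mm.
Exact: f² + N·c·f − N·c·H = 0 ⇒ f = (−N·c + √((N·c)² + 4·N·c·H))/2 = (−0.32 + √1625.7)/2 ≈ 20.000 mm ≈ 20.0 mm.

20.0 mm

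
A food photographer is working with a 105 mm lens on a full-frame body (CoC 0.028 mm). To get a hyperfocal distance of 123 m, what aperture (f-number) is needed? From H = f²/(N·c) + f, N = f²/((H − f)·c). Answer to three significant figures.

f/3.20

Rearrange H = f²/(N·c) + f for N: N = f² / ((H − f)·c).
N = 105² / ((123000 − 105) × 0.028) = 11025 / 3441 ≈ 3.20.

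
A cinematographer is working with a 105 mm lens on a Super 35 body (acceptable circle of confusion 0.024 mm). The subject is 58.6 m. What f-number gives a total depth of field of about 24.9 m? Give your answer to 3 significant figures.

Write h = H − f = f²/(N·c). The thin-lens limits are Dn = s·h/(h + (s−f)) and Df = s·h/(h − (s−f)), so DoF = Df − Dn = 2·s·(s−f)·h / (h² − (s−f)²).
That is a quadratic in h: DoF·h² − 2·s·(s−f)·h − DoF·(s−f)² = 0 ⇒ h = (s−f)·(s + √(s² + DoF²)) / DoF = 58495 × (58600 + √(58600² + 24900²)) / 24900 = 58495 × (58600 + 63670.8) / 24900 ≈ 287238 mm.
Then N = f²/(c·h) = 105² / (0.024 × 287238) = 11025 / 6893.7 ≈ 1.60.

f/1.60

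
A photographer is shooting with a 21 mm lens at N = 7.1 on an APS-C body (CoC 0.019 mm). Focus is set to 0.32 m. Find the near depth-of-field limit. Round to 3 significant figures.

Hyperfocal distance H = f²/(N·c) + f = 21²/(7.1 × 0.019) + 21 = 441/0.1349 + 21 ≈ 3290.1 mm ≈ 3.290 m.
Near limit Dn = s·(H − f)/(H + s − 2f) = 320 × (3290.1 − 21) / (3290.1 + 320 − 2 × 21) = 320 × 3269.1 / 3568.1 ≈ 293.18 mm.

293 mm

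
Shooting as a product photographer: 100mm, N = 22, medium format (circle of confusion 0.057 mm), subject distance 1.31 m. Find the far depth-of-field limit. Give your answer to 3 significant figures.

1.54 m

Hyperfocal distance H = f²/(N·c) + f = 100²/(22 × 0.057) + 100 = 10000/1.254 + 100 ≈ 8074.5 mm ≈ 8.074 m.
Far limit Df = s·(H − f)/(H − s) = 1310 × (8074.5 − 100) / (8074.5 − 1310) = 1310 × 7974.5 / 6764.5 ≈ 1544.3 mm ≈ 1.54 m.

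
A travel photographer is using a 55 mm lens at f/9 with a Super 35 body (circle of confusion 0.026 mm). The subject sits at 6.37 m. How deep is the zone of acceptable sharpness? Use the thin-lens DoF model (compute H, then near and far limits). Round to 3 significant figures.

Hyperfocal distance H = f²/(N·c) + f = 55²/(9 × 0.026) + 55 = 3025/0.234 + 55 ≈ 12982.4 mm ≈ 12.98 m.
Near limit Dn = s·(H − f)/(H + s − 2f) = 6370 × (12982.4 − 55) / (12982.4 + 6370 − 2 × 55) = 6370 × 12927.4 / 19242.4 ≈ 4279.5 mm.
Far limit Df = s·(H − f)/(H − s) = 6370 × (12982.4 − 55) / (12982.4 − 6370) = 6370 × 12927.4 / 6612.4 ≈ 12453.5 mm.
Depth of field = Df − Dn = 12453.5 − 4279.5 ≈ 8174.0 mm ≈ 8.17 m.

8.17 m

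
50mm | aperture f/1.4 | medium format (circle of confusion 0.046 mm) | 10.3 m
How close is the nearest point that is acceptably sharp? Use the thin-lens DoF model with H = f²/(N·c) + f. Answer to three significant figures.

Hyperfocal distance H = f²/(N·c) + f = 50²/(1.4 × 0.046) + 50 = 2500/0.0644 + 50 ≈ 38869.9 mm ≈ 38.87 m.
Near limit Dn = s·(H − f)/(H + s − 2f) = 10300 × (38869.9 − 50) / (38869.9 + 10300 − 2 × 50) = 10300 × 38819.9 / 49069.9 ≈ 8148.5 mm ≈ 8.15 m.

8.15 m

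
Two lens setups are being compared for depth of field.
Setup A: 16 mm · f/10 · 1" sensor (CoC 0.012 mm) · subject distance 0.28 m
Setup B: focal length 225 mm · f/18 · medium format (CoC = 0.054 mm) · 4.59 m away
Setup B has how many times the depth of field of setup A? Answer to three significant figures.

11.0

Setup A: H = 16²/(10×0.012) + 16 ≈ 2149.3 mm; DoF = Df − Dn = 319.544 − 249.166 ≈ 70.378 mm.
Setup B: H = 225²/(18×0.054) + 225 ≈ 52308.3 mm; DoF = Df − Dn = 5009.87 − 4235.07 ≈ 774.80 mm.
Ratio = 774.80 / 70.378 ≈ 11.0.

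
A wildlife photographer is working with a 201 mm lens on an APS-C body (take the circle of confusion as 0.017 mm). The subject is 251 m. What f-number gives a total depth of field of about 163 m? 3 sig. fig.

f/2.81

Write h = H − f = f²/(N·c). The thin-lens limits are Dn = s·h/(h + (s−f)) and Df = s·h/(h − (s−f)), so DoF = Df − Dn = 2·s·(s−f)·h / (h² − (s−f)²).
That is a quadratic in h: DoF·h² − 2·s·(s−f)·h − DoF·(s−f)² = 0 ⇒ h = (s−f)·(s + √(s² + DoF²)) / DoF = 250799 × (251000 + √(251000² + 163000²)) / 163000 = 250799 × (251000 + 299282) / 163000 ≈ 846689 mm.
Then N = f²/(c·h) = 201² / (0.017 × 846689) = 40401 / 14394 ≈ 2.81.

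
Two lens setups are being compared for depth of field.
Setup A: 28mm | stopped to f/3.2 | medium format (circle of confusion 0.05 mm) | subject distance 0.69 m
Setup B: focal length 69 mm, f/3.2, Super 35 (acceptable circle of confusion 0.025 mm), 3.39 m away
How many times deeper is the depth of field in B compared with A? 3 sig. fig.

2.00

Setup A: H = 28²/(3.2×0.05) + 28 ≈ 4928.0 mm; DoF = Df − Dn = 797.78 − 607.87 ≈ 189.91 mm.
Setup B: H = 69²/(3.2×0.025) + 69 ≈ 59581.5 mm; DoF = Df − Dn = 3590.35 − 3210.83 ≈ 379.52 mm.
Ratio = 379.52 / 189.91 ≈ 2.00.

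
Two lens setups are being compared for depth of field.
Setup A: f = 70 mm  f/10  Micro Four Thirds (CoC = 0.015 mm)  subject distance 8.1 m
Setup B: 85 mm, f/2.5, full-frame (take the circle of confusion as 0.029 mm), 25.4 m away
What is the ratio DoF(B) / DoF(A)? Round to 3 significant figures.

Setup A: H = 70²/(10×0.015) + 70 ≈ 32736.7 mm; DoF = Df − Dn = 10740.1 − 6501.8 ≈ 4238.3 mm.
Setup B: H = 85²/(2.5×0.029) + 85 ≈ 99740.2 mm; DoF = Df − Dn = 34049 − 20255 ≈ 13794 mm.
Ratio = 13794 / 4238.3 ≈ 3.25.

3.25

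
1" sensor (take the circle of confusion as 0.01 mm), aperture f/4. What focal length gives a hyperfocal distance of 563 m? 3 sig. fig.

From H = f²/(N·c) + f, with f ≪ H: f ≈ √(H·N·c) = √(563000 × 4 × 0.01) = √22520 ≈ 150.1 mm.
The +f correction barely moves this — solving exactly, f² + N·c·f − N·c·H = 0 ⇒ f = (−N·c + √((N·c)² + 4·N·c·H))/2 = (−0.04 + √90080)/2 ≈ 150.05 mm, so f ≈ 150 mm.

150 mm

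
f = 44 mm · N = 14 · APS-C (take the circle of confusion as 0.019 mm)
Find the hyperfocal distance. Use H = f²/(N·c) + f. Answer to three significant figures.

7.32 m

Hyperfocal distance H = f²/(N·c) + f = 44²/(14 × 0.019) + 44 = 1936/0.266 + 44 ≈ 7322.2 mm ≈ 7.32 m.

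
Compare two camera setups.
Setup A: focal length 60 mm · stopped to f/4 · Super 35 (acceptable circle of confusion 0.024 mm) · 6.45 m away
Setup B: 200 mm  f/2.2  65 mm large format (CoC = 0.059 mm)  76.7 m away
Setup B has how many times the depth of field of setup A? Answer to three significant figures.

17.9

Setup A: H = 60²/(4×0.024) + 60 ≈ 37560.0 mm; DoF = Df − Dn = 7774.8 − 5510.9 ≈ 2263.9 mm.
Setup B: H = 200²/(2.2×0.059) + 200 ≈ 308366.4 mm; DoF = Df − Dn = 102028 − 61446 ≈ 40582 mm.
Ratio = 40582 / 2263.9 ≈ 17.9.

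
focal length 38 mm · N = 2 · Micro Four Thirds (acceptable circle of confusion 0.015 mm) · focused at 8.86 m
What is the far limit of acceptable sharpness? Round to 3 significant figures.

10.8 m

Hyperfocal distance H = f²/(N·c) + f = 38²/(2 × 0.015) + 38 = 1444/0.03 + 38 ≈ 48171.3 mm ≈ 48.17 m.
Far limit Df = s·(H − f)/(H − s) = 8860 × (48171.3 − 38) / (48171.3 − 8860) = 8860 × 48133.3 / 39311.3 ≈ 10848 mm ≈ 10.8 m.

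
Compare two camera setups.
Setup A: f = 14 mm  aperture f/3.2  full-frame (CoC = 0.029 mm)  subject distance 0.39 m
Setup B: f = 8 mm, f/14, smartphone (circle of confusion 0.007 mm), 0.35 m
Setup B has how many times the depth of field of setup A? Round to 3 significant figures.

3.52

Setup A: H = 14²/(3.2×0.029) + 14 ≈ 2126.1 mm; DoF = Df − Dn = 474.47 − 331.06 ≈ 143.41 mm.
Setup B: H = 8²/(14×0.007) + 8 ≈ 661.1 mm; DoF = Df − Dn = 734.81 − 229.71 ≈ 505.10 mm.
Ratio = 505.10 / 143.41 ≈ 3.52.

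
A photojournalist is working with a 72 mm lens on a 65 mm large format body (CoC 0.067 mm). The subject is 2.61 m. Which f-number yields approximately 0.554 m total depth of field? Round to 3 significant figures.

Write h = H − f = f²/(N·c). The thin-lens limits are Dn = s·h/(h + (s−f)) and Df = s·h/(h − (s−f)), so DoF = Df − Dn = 2·s·(s−f)·h / (h² − (s−f)²).
That is a quadratic in h: DoF·h² − 2·s·(s−f)·h − DoF·(s−f)² = 0 ⇒ h = (s−f)·(s + √(s² + DoF²)) / DoF = 2538 × (2610 + √(2610² + 554²)) / 554 = 2538 × (2610 + 2668.15) / 554 ≈ 24180 mm.
Then N = f²/(c·h) = 72² / (0.067 × 24180) = 5184 / 1620.1 ≈ 3.20.

f/3.20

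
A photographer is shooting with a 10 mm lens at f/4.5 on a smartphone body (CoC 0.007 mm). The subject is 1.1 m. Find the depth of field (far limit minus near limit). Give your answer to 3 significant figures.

0.856 m

Hyperfocal distance H = f²/(N·c) + f = 10²/(4.5 × 0.007) + 10 = 100/0.0315 + 10 ≈ 3184.6 mm ≈ 3.185 m.
Near limit Dn = s·(H − f)/(H + s − 2f) = 1100 × (3184.6 − 10) / (3184.6 + 1100 − 2 × 10) = 1100 × 3174.6 / 4264.6 ≈ 818.85 mm.
Far limit Df = s·(H − f)/(H − s) = 1100 × (3184.6 − 10) / (3184.6 − 1100) = 1100 × 3174.6 / 2084.6 ≈ 1675.17 mm.
Depth of field = Df − Dn = 1675.17 − 818.85 ≈ 856.32 mm ≈ 0.856 m.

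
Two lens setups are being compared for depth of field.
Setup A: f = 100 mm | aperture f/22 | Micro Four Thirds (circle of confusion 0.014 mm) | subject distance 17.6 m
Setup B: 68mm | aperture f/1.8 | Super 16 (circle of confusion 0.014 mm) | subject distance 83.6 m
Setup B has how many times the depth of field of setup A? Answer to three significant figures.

Setup A: H = 100²/(22×0.014) + 100 ≈ 32567.5 mm; DoF = Df − Dn = 38178 − 11436 ≈ 26742 mm.
Setup B: H = 68²/(1.8×0.014) + 68 ≈ 183560.1 mm; DoF = Df − Dn = 153461 − 57448 ≈ 96013 mm.
Ratio = 96013 / 26742 ≈ 3.59.

3.59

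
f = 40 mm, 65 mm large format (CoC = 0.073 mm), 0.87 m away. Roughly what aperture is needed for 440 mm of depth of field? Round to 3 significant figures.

Write h = H − f = f²/(N·c). The thin-lens limits are Dn = s·h/(h + (s−f)) and Df = s·h/(h − (s−f)), so DoF = Df − Dn = 2·s·(s−f)·h / (h² − (s−f)²).
That is a quadratic in h: DoF·h² − 2·s·(s−f)·h − DoF·(s−f)² = 0 ⇒ h = (s−f)·(s + √(s² + DoF²)) / DoF = 830 × (870 + √(870² + 440²)) / 440 = 830 × (870 + 974.936) / 440 ≈ 3480.2 mm.
Then N = f²/(c·h) = 40² / (0.073 × 3480.2) = 1600 / 254.06 ≈ 6.30.

f/6.30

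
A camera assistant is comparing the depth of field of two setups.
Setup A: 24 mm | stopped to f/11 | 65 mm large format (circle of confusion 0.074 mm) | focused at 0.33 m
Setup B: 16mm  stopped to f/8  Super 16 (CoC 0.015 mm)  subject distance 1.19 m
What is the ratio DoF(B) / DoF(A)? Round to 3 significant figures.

5.35

Setup A: H = 24²/(11×0.074) + 24 ≈ 731.6 mm; DoF = Df − Dn = 581.43 − 230.38 ≈ 351.05 mm.
Setup B: H = 16²/(8×0.015) + 16 ≈ 2149.3 mm; DoF = Df − Dn = 2646.3 − 767.6 ≈ 1878.7 mm.
Ratio = 1878.7 / 351.05 ≈ 5.35.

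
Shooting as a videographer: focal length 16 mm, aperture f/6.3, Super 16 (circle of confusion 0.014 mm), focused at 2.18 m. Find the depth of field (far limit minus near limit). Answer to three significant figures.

7.32 m

Hyperfocal distance H = f²/(N·c) + f = 16²/(6.3 × 0.014) + 16 = 256/0.0882 + 16 ≈ 2918.5 mm ≈ 2.918 m.
Near limit Dn = s·(H − f)/(H + s − 2f) = 2180 × (2918.5 − 16) / (2918.5 + 2180 − 2 × 16) = 2180 × 2902.5 / 5066.5 ≈ 1248.9 mm.
Far limit Df = s·(H − f)/(H − s) = 2180 × (2918.5 − 16) / (2918.5 − 2180) = 2180 × 2902.5 / 738.5 ≈ 8568.0 mm.
Depth of field = Df − Dn = 8568.0 − 1248.9 ≈ 7319.1 mm ≈ 7.32 m.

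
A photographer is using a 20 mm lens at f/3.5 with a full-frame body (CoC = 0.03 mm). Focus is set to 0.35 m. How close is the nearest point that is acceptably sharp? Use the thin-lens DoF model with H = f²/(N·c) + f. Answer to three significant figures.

Hyperfocal distance H = f²/(N·c) + f = 20²/(3.5 × 0.03) + 20 = 400/0.105 + 20 ≈ 3829.5 mm ≈ 3.830 m.
Near limit Dn = s·(H − f)/(H + s − 2f) = 350 × (3829.5 − 20) / (3829.5 + 350 − 2 × 20) = 350 × 3809.5 / 4139.5 ≈ 322.10 mm.

322 mm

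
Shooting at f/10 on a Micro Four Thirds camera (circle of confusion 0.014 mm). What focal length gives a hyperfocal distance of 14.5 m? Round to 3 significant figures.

45.0 mm

From H = f²/(N·c) + f, with f ≪ H: f ≈ √(H·N·c) = √(14500 × 10 × 0.014) = √2030.0 ≈ 45.06 mm.
Exact: f² + N·c·f − N·c·H = 0 ⇒ f = (−N·c + √((N·c)² + 4·N·c·H))/2 = (−0.14 + √8120.0)/2 ≈ 44.986 mm ≈ 45.0 mm.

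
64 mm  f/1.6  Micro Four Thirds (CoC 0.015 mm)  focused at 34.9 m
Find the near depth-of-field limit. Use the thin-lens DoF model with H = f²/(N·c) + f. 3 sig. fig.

Hyperfocal distance H = f²/(N·c) + f = 64²/(1.6 × 0.015) + 64 = 4096/0.024 + 64 ≈ 170730.7 mm ≈ 170.7 m.
Near limit Dn = s·(H − f)/(H + s − 2f) = 34900 × (170730.7 − 64) / (170730.7 + 34900 − 2 × 64) = 34900 × 170666.7 / 205502.7 ≈ 28984 mm ≈ 29.0 m.

29.0 m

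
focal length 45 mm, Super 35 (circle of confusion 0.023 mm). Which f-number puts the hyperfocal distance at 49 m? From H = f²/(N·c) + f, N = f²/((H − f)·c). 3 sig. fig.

f/1.80

Rearrange H = f²/(N·c) + f for N: N = f² / ((H − f)·c).
N = 45² / ((49000 − 45) × 0.023) = 2025 / 1126 ≈ 1.80.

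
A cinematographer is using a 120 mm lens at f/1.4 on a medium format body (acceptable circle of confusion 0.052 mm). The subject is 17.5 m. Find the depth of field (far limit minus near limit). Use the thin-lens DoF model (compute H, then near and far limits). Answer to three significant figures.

Hyperfocal distance H = f²/(N·c) + f = 120²/(1.4 × 0.052) + 120 = 14400/0.0728 + 120 ≈ 197922.2 mm ≈ 197.9 m.
Near limit Dn = s·(H − f)/(H + s − 2f) = 17500 × (197922.2 − 120) / (197922.2 + 17500 − 2 × 120) = 17500 × 197802.2 / 215182.2 ≈ 16086.5 mm.
Far limit Df = s·(H − f)/(H − s) = 17500 × (197922.2 − 120) / (197922.2 − 17500) = 17500 × 197802.2 / 180422.2 ≈ 19185.8 mm.
Depth of field = Df − Dn = 19185.8 − 16086.5 ≈ 3099.3 mm ≈ 3.10 m.

3.10 m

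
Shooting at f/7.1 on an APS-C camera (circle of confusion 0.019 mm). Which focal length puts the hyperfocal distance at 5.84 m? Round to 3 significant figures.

From H = f²/(N·c) + f, with f ≪ H: f ≈ √(H·N·c) = √(5840 × 7.1 × 0.019) = √787.82 ≈ 28.07 mm.
Exact: f² + N·c·f − N·c·H = 0 ⇒ f = (−N·c + √((N·c)² + 4·N·c·H))/2 = (−0.1349 + √3151.3)/2 ≈ 28.001 mm ≈ 28.0 mm.

28.0 mm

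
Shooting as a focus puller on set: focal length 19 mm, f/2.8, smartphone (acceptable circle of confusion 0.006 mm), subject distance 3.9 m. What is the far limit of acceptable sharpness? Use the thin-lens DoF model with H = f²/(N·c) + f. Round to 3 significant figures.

Hyperfocal distance H = f²/(N·c) + f = 19²/(2.8 × 0.006) + 19 = 361/0.0168 + 19 ≈ 21507.1 mm ≈ 21.51 m.
Far limit Df = s·(H − f)/(H − s) = 3900 × (21507.1 − 19) / (21507.1 − 3900) = 3900 × 21488.1 / 17607.1 ≈ 4759.6 mm ≈ 4.76 m.

4.76 m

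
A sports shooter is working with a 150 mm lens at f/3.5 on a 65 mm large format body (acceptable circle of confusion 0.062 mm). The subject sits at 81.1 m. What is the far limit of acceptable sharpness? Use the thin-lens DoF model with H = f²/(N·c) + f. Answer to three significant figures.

370 m

Hyperfocal distance H = f²/(N·c) + f = 150²/(3.5 × 0.062) + 150 = 22500/0.217 + 150 ≈ 103836.6 mm ≈ 103.8 m.
Far limit Df = s·(H − f)/(H − s) = 81100 × (103836.6 − 150) / (103836.6 − 81100) = 81100 × 103686.6 / 22736.6 ≈ 369843 mm ≈ 370 m.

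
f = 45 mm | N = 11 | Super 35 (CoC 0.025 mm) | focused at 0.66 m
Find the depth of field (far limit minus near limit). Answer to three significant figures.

Hyperfocal distance H = f²/(N·c) + f = 45²/(11 × 0.025) + 45 = 2025/0.275 + 45 ≈ 7408.6 mm ≈ 7.409 m.
Near limit Dn = s·(H − f)/(H + s − 2f) = 660 × (7408.6 − 45) / (7408.6 + 660 − 2 × 45) = 660 × 7363.6 / 7978.6 ≈ 609.13 mm.
Far limit Df = s·(H − f)/(H − s) = 660 × (7408.6 − 45) / (7408.6 − 660) = 660 × 7363.6 / 6748.6 ≈ 720.15 mm.
Depth of field = Df − Dn = 720.15 − 609.13 ≈ 111.02 mm.

111 mm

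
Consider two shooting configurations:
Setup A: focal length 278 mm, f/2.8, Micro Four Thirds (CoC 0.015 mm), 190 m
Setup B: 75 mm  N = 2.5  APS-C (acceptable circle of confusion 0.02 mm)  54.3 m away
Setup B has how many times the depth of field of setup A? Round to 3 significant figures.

Setup A: H = 278²/(2.8×0.015) + 278 ≈ 1840373.2 mm; DoF = Df − Dn = 211842 − 172241 ≈ 39601 mm.
Setup B: H = 75²/(2.5×0.02) + 75 ≈ 112575.0 mm; DoF = Df − Dn = 104826 − 36640 ≈ 68186 mm.
Ratio = 68186 / 39601 ≈ 1.72.

1.72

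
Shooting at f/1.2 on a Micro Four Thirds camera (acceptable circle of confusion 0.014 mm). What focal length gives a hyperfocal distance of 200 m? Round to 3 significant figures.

58.0 mm

From H = f²/(N·c) + f, with f ≪ H: f ≈ √(H·N·c) = √(200000 × 1.2 × 0.014) = √3360.0 ≈ 57.97 mm.
The +f correction barely moves this — solving exactly, f² + N·c·f − N·c·H = 0 ⇒ f = (−N·c + √((N·c)² + 4·N·c·H))/2 = (−0.0168 + √13440)/2 ≈ 57.957 mm, so f ≈ 58.0 mm.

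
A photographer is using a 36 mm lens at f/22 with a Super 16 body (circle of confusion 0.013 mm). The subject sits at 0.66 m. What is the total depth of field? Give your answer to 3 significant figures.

Hyperfocal distance H = f²/(N·c) + f = 36²/(22 × 0.013) + 36 = 1296/0.286 + 36 ≈ 4567.5 mm ≈ 4.567 m.
Near limit Dn = s·(H − f)/(H + s − 2f) = 660 × (4567.5 − 36) / (4567.5 + 660 − 2 × 36) = 660 × 4531.5 / 5155.5 ≈ 580.12 mm.
Far limit Df = s·(H − f)/(H − s) = 660 × (4567.5 − 36) / (4567.5 − 660) = 660 × 4531.5 / 3907.5 ≈ 765.40 mm.
Depth of field = Df − Dn = 765.40 − 580.12 ≈ 185.28 mm.

185 mm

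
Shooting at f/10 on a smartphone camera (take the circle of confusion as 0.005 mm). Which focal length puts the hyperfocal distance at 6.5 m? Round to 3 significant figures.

From H = f²/(N·c) + f, with f ≪ H: f ≈ √(H·N·c) = √(6500 × 10 × 0.005) = √325.00 ≈ 18.03 mm.
The +f correction barely moves this — solving exactly, f² + N·c·f − N·c·H = 0 ⇒ f = (−N·c + √((N·c)² + 4·N·c·H))/2 = (−0.05 + √1300.0)/2 ≈ 18.003 mm, so f ≈ 18.0 mm.

18.0 mm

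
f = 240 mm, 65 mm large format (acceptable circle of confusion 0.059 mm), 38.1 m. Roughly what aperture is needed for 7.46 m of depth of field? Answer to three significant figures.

Write h = H − f = f²/(N·c). The thin-lens limits are Dn = s·h/(h + (s−f)) and Df = s·h/(h − (s−f)), so DoF = Df − Dn = 2·s·(s−f)·h / (h² − (s−f)²).
That is a quadratic in h: DoF·h² − 2·s·(s−f)·h − DoF·(s−f)² = 0 ⇒ h = (s−f)·(s + √(s² + DoF²)) / DoF = 37860 × (38100 + √(38100² + 7460²)) / 7460 = 37860 × (38100 + 38823.5) / 7460 ≈ 390392 mm.
Then N = f²/(c·h) = 240² / (0.059 × 390392) = 57600 / 23033 ≈ 2.50.

f/2.50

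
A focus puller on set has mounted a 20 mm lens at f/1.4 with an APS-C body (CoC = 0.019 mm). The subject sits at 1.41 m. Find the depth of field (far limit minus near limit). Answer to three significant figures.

Hyperfocal distance H = f²/(N·c) + f = 20²/(1.4 × 0.019) + 20 = 400/0.0266 + 20 ≈ 15057.6 mm ≈ 15.06 m.
Near limit Dn = s·(H − f)/(H + s − 2f) = 1410 × (15057.6 − 20) / (15057.6 + 1410 − 2 × 20) = 1410 × 15037.6 / 16427.6 ≈ 1290.69 mm.
Far limit Df = s·(H − f)/(H − s) = 1410 × (15057.6 − 20) / (15057.6 − 1410) = 1410 × 15037.6 / 13647.6 ≈ 1553.61 mm.
Depth of field = Df − Dn = 1553.61 − 1290.69 ≈ 262.92 mm.

263 mm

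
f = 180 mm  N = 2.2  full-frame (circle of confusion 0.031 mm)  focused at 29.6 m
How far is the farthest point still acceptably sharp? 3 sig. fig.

31.6 m

Hyperfocal distance H = f²/(N·c) + f = 180²/(2.2 × 0.031) + 180 = 32400/0.0682 + 180 ≈ 475253.3 mm ≈ 475.3 m.
Far limit Df = s·(H − f)/(H − s) = 29600 × (475253.3 − 180) / (475253.3 − 29600) = 29600 × 475073.3 / 445653.3 ≈ 31554 mm ≈ 31.6 m.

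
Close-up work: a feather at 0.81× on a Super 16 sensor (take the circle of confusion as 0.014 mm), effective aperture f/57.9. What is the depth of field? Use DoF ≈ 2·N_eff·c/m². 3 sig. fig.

At magnification m, DoF ≈ 2·N_eff·c/m² = 2 × 57.9 × 0.014 / 0.81² = 1.621 / 0.6561 ≈ 2.47 mm.

2.47 mm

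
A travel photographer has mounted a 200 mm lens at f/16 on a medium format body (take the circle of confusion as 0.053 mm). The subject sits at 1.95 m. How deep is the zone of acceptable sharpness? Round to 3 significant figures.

Hyperfocal distance H = f²/(N·c) + f = 200²/(16 × 0.053) + 200 = 40000/0.848 + 200 ≈ 47369.8 mm ≈ 47.37 m.
Near limit Dn = s·(H − f)/(H + s − 2f) = 1950 × (47369.8 − 200) / (47369.8 + 1950 − 2 × 200) = 1950 × 47169.8 / 48919.8 ≈ 1880.24 mm.
Far limit Df = s·(H − f)/(H − s) = 1950 × (47369.8 − 200) / (47369.8 − 1950) = 1950 × 47169.8 / 45419.8 ≈ 2025.13 mm.
Depth of field = Df − Dn = 2025.13 − 1880.24 ≈ 144.89 mm.

145 mm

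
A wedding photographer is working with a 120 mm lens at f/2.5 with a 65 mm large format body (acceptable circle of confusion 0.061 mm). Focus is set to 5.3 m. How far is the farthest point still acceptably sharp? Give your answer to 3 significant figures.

5.61 m

Hyperfocal distance H = f²/(N·c) + f = 120²/(2.5 × 0.061) + 120 = 14400/0.1525 + 120 ≈ 94546.2 mm ≈ 94.55 m.
Far limit Df = s·(H − f)/(H − s) = 5300 × (94546.2 − 120) / (94546.2 − 5300) = 5300 × 94426.2 / 89246.2 ≈ 5607.6 mm ≈ 5.61 m.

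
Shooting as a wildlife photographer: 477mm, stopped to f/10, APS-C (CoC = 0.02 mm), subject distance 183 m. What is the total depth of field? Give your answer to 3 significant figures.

Hyperfocal distance H = f²/(N·c) + f = 477²/(10 × 0.02) + 477 = 227529/0.2 + 477 ≈ 1138122.0 mm ≈ 1138 m.
Near limit Dn = s·(H − f)/(H + s − 2f) = 183000 × (1138122.0 − 477) / (1138122.0 + 183000 − 2 × 477) = 183000 × 1137645.0 / 1320168.0 ≈ 157699 mm.
Far limit Df = s·(H − f)/(H − s) = 183000 × (1138122.0 − 477) / (1138122.0 − 183000) = 183000 × 1137645.0 / 955122.0 ≈ 217971 mm.
Depth of field = Df − Dn = 217971 − 157699 ≈ 60272 mm ≈ 60.3 m.

60.3 m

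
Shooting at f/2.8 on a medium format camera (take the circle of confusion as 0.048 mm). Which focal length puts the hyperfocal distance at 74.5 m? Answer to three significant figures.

100 mm

From H = f²/(N·c) + f, with f ≪ H: f ≈ √(H·N·c) = √(74500 × 2.8 × 0.048) = √10013 ≈ 100.1 mm.
The +f correction barely moves this — solving exactly, f² + N·c·f − N·c·H = 0 ⇒ f = (−N·c + √((N·c)² + 4·N·c·H))/2 = (−0.1344 + √40051)/2 ≈ 99.997 mm, so f ≈ 100 mm.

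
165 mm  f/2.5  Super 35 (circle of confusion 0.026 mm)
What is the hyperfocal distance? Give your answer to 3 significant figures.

Hyperfocal distance H = f²/(N·c) + f = 165²/(2.5 × 0.026) + 165 = 27225/0.065 + 165 ≈ 419011.2 mm ≈ 419 m.

419 m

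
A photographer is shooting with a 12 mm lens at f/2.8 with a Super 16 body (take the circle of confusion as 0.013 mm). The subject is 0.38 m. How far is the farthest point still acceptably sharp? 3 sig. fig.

419 mm

Hyperfocal distance H = f²/(N·c) + f = 12²/(2.8 × 0.013) + 12 = 144/0.0364 + 12 ≈ 3968.0 mm ≈ 3.968 m.
Far limit Df = s·(H − f)/(H − s) = 380 × (3968.0 − 12) / (3968.0 − 380) = 380 × 3956.0 / 3588.0 ≈ 418.97 mm.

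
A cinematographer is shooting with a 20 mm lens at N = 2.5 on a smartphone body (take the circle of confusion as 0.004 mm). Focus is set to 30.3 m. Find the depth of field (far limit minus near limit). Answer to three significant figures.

Hyperfocal distance H = f²/(N·c) + f = 20²/(2.5 × 0.004) + 20 = 400/0.01 + 20 ≈ 40020.0 mm ≈ 40.02 m.
Near limit Dn = s·(H − f)/(H + s − 2f) = 30300 × (40020.0 − 20) / (40020.0 + 30300 − 2 × 20) = 30300 × 40000.0 / 70280.0 ≈ 17245 mm.
Far limit Df = s·(H − f)/(H − s) = 30300 × (40020.0 − 20) / (40020.0 − 30300) = 30300 × 40000.0 / 9720.0 ≈ 124691 mm.
Depth of field = Df − Dn = 124691 − 17245 ≈ 107446 mm ≈ 107 m.

107 m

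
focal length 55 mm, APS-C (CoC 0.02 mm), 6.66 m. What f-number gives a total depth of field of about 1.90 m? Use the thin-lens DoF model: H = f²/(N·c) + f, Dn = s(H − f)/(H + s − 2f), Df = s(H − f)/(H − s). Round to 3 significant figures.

f/3.20

Write h = H − f = f²/(N·c). The thin-lens limits are Dn = s·h/(h + (s−f)) and Df = s·h/(h − (s−f)), so DoF = Df − Dn = 2·s·(s−f)·h / (h² − (s−f)²).
That is a quadratic in h: DoF·h² − 2·s·(s−f)·h − DoF·(s−f)² = 0 ⇒ h = (s−f)·(s + √(s² + DoF²)) / DoF = 6605 × (6660 + √(6660² + 1900²)) / 1900 = 6605 × (6660 + 6925.72) / 1900 ≈ 47228 mm.
Then N = f²/(c·h) = 55² / (0.02 × 47228) = 3025 / 944.57 ≈ 3.20.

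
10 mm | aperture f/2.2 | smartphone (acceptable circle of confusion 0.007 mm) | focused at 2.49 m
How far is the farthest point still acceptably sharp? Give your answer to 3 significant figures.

Hyperfocal distance H = f²/(N·c) + f = 10²/(2.2 × 0.007) + 10 = 100/0.0154 + 10 ≈ 6503.5 mm ≈ 6.504 m.
Far limit Df = s·(H − f)/(H − s) = 2490 × (6503.5 − 10) / (6503.5 − 2490) = 2490 × 6493.5 / 4013.5 ≈ 4028.6 mm ≈ 4.03 m.

4.03 m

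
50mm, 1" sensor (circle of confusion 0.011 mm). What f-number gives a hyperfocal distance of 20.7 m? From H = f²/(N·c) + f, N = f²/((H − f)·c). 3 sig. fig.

f/11

Rearrange H = f²/(N·c) + f for N: N = f² / ((H − f)·c).
N = 50² / ((20700 − 50) × 0.011) = 2500 / 227.1 ≈ 11.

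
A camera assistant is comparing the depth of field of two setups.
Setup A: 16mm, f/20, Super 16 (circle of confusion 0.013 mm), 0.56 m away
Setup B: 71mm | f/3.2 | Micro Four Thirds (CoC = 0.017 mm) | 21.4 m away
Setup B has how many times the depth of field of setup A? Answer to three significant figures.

Setup A: H = 16²/(20×0.013) + 16 ≈ 1000.6 mm; DoF = Df − Dn = 1251.40 − 360.71 ≈ 890.69 mm.
Setup B: H = 71²/(3.2×0.017) + 71 ≈ 92736.4 mm; DoF = Df − Dn = 27798 − 17396 ≈ 10402 mm.
Ratio = 10402 / 890.69 ≈ 11.7.

11.7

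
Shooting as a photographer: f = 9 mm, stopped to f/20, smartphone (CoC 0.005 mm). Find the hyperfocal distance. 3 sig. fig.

Hyperfocal distance H = f²/(N·c) + f = 9²/(20 × 0.005) + 9 = 81/0.1 + 9 ≈ 819.0 mm ≈ 0.819 m.

0.819 m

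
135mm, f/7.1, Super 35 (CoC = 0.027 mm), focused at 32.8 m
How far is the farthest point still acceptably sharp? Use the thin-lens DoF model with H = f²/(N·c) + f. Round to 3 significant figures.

Hyperfocal distance H = f²/(N·c) + f = 135²/(7.1 × 0.027) + 135 = 18225/0.1917 + 135 ≈ 95205.4 mm ≈ 95.21 m.
Far limit Df = s·(H − f)/(H − s) = 32800 × (95205.4 − 135) / (95205.4 − 32800) = 32800 × 95070.4 / 62405.4 ≈ 49969 mm ≈ 50.0 m.

50.0 m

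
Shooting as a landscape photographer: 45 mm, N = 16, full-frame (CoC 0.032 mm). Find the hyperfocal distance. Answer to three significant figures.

Hyperfocal distance H = f²/(N·c) + f = 45²/(16 × 0.032) + 45 = 2025/0.512 + 45 ≈ 4000.1 mm ≈ 4.00 m.

4.00 m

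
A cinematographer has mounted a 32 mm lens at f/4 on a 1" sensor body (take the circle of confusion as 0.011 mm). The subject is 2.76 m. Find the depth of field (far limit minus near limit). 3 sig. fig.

Hyperfocal distance H = f²/(N·c) + f = 32²/(4 × 0.011) + 32 = 1024/0.044 + 32 ≈ 23304.7 mm ≈ 23.30 m.
Near limit Dn = s·(H − f)/(H + s − 2f) = 2760 × (23304.7 − 32) / (23304.7 + 2760 − 2 × 32) = 2760 × 23272.7 / 26000.7 ≈ 2470.42 mm.
Far limit Df = s·(H − f)/(H − s) = 2760 × (23304.7 − 32) / (23304.7 − 2760) = 2760 × 23272.7 / 20544.7 ≈ 3126.48 mm.
Depth of field = Df − Dn = 3126.48 − 2470.42 ≈ 656.06 mm ≈ 0.656 m.

0.656 m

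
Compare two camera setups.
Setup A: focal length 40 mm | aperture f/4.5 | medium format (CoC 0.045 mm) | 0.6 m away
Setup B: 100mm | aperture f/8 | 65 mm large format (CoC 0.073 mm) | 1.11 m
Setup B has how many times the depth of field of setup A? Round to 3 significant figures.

Setup A: H = 40²/(4.5×0.045) + 40 ≈ 7941.2 mm; DoF = Df − Dn = 645.769 − 560.289 ≈ 85.480 mm.
Setup B: H = 100²/(8×0.073) + 100 ≈ 17223.3 mm; DoF = Df − Dn = 1179.58 − 1048.17 ≈ 131.41 mm.
Ratio = 131.41 / 85.480 ≈ 1.54.

1.54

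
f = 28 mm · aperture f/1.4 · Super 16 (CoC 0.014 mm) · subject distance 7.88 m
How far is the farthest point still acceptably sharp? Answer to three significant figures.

9.80 m

Hyperfocal distance H = f²/(N·c) + f = 28²/(1.4 × 0.014) + 28 = 784/0.0196 + 28 ≈ 40028.0 mm ≈ 40.03 m.
Far limit Df = s·(H − f)/(H − s) = 7880 × (40028.0 − 28) / (40028.0 − 7880) = 7880 × 40000.0 / 32148.0 ≈ 9804.7 mm ≈ 9.80 m.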